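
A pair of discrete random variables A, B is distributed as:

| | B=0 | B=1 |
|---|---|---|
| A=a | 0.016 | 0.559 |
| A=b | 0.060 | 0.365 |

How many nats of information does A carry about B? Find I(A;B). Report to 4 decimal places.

0.0228 nats

Marginals: p(A) = (0.5750, 0.4250), p(B) = (0.0760, 0.9240).
I(A;B) = H(A) + H(B) − H(A,B).
H(A) = 0.6819, H(B) = 0.2689, H(A,B) = 0.9280.
I(A;B) = 0.6819 + 0.2689 − 0.9280 = 0.0228 nats.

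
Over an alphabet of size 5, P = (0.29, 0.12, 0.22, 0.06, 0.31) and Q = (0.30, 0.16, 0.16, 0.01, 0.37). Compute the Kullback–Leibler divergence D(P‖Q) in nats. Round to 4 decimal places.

D(P‖Q) = Σ p·ln(p/q).
  0.29·ln(0.29/0.30) = -0.00983
  0.12·ln(0.12/0.16) = -0.03452
  0.22·ln(0.22/0.16) = 0.07006
  0.06·ln(0.06/0.01) = 0.10751
  0.31·ln(0.31/0.37) = -0.05485
D(P‖Q) = 0.0784 nats.

0.0784 nats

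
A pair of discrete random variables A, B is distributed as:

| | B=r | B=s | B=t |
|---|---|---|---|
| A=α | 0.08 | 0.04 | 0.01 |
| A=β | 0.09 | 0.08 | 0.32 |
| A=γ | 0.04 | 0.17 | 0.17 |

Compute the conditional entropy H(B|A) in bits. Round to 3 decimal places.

1.311 bits

Chain rule: H(B|A) = H(A,B) − H(A).
Marginals: p(A) = (0.1300, 0.4900, 0.3800), p(B) = (0.2100, 0.2900, 0.5000).
H(A,B) = 2.7288 bits; H(A) = 1.4174 bits.
H(B|A) = 2.7288 − 1.4174 = 1.311 bits.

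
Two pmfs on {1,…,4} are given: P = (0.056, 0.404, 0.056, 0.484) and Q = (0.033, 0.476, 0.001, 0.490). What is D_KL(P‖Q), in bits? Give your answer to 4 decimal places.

0.2637 bits

D(P‖Q) = Σ p·log₂(p/q).
  0.056·log₂(0.056/0.033) = 0.04273
  0.404·log₂(0.404/0.476) = -0.09559
  0.056·log₂(0.056/0.001) = 0.32521
  0.484·log₂(0.484/0.490) = -0.00860
D(P‖Q) = 0.2637 bits.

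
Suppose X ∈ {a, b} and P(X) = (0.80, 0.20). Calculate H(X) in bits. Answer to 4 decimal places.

H(X) = −Σ p·log₂ p.
  −(0.80)·log₂(0.80) = 0.25754
  −(0.20)·log₂(0.20) = 0.46439
Sum: 0.25754 + 0.46439 = 0.7219 bits.

0.7219 bits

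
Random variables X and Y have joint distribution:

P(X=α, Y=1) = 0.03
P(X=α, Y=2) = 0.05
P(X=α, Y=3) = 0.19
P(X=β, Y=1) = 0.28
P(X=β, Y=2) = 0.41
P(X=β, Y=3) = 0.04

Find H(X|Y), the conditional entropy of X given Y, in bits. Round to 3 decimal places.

0.524 bits

Chain rule: H(X|Y) = H(X,Y) − H(Y).
Marginals: p(X) = (0.2700, 0.7300), p(Y) = (0.3100, 0.4600, 0.2300).
H(X,Y) = 2.0504 bits; H(Y) = 1.5268 bits.
H(X|Y) = 2.0504 − 1.5268 = 0.524 bits.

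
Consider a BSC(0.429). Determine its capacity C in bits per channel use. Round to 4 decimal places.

0.0146 bits

Binary symmetric channel: C = 1 − h₂(ε) where h₂ is the binary entropy function.
h₂(0.429) = −0.429·log₂0.429 − 0.571·log₂0.571 = 0.9854.
C = 1 − 0.9854 = 0.0146 bits per channel use.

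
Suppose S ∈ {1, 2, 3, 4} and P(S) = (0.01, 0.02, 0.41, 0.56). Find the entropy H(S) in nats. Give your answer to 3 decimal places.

0.815 nats

H(S) = −Σ p·ln p.
  −(0.01)·ln(0.01) = 0.0461
  −(0.02)·ln(0.02) = 0.0782
  −(0.41)·ln(0.41) = 0.3656
  −(0.56)·ln(0.56) = 0.3247
Sum: 0.0461 + 0.0782 + 0.3656 + 0.3247 = 0.815 nats.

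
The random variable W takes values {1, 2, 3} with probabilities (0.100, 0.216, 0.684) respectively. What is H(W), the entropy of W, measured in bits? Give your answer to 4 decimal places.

H(W) = −Σ p·log₂ p.
  −(0.100)·log₂(0.100) = 0.33219
  −(0.216)·log₂(0.216) = 0.47755
  −(0.684)·log₂(0.684) = 0.37479
Sum: 0.33219 + 0.47755 + 0.37479 = 1.1845 bits.

1.1845 bits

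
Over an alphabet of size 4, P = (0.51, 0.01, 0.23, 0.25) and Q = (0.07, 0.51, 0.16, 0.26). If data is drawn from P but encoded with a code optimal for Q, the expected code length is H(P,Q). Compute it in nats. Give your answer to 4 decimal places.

2.1212 nats

H(P,Q) = −Σ p·ln q.
  −0.51·ln(0.07) = 1.35622
  −0.01·ln(0.51) = 0.00673
  −0.23·ln(0.16) = 0.42149
  −0.25·ln(0.26) = 0.33677
H(P,Q) = 2.1212 nats.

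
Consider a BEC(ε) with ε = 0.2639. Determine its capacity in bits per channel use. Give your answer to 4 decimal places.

Binary erasure channel: capacity C = 1 − ε.
C = 1 − 0.2639 = 0.7361 bits per channel use.

0.7361 bits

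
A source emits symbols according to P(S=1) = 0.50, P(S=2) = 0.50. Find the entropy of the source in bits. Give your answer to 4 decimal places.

1.0000 bits

H(S) = −Σ p·log₂ p.
  −(0.50)·log₂(0.50) = 0.50000
  −(0.50)·log₂(0.50) = 0.50000
Sum: 0.50000 + 0.50000 = 1.0000 bits.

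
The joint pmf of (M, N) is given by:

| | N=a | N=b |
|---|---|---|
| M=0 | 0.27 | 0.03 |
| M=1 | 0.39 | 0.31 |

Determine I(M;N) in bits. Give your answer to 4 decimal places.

Marginals: p(M) = (0.3000, 0.7000), p(N) = (0.6600, 0.3400).
I(M;N) = H(M) + H(N) − H(M,N).
H(M) = 0.8813, H(N) = 0.9248, H(M,N) = 1.7154.
I(M;N) = 0.8813 + 0.9248 − 1.7154 = 0.0907 bits.

0.0907 bits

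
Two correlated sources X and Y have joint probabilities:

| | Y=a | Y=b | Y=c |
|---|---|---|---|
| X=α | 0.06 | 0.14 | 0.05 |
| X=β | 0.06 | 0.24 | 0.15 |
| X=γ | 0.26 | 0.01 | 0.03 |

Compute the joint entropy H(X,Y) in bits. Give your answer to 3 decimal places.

H(X,Y) = −Σ p(x,y)·log₂ p(x,y) over all 9 cells.
  cell (α,a): −0.06·log₂0.06 = 0.2435
  cell (α,b): −0.14·log₂0.14 = 0.3971
  cell (α,c): −0.05·log₂0.05 = 0.2161
  cell (β,a): −0.06·log₂0.06 = 0.2435
  cell (β,b): −0.24·log₂0.24 = 0.4941
  cell (β,c): −0.15·log₂0.15 = 0.4105
  cell (γ,a): −0.26·log₂0.26 = 0.5053
  cell (γ,b): −0.01·log₂0.01 = 0.0664
  cell (γ,c): −0.03·log₂0.03 = 0.1518
Sum = 2.728 bits.

2.728 bits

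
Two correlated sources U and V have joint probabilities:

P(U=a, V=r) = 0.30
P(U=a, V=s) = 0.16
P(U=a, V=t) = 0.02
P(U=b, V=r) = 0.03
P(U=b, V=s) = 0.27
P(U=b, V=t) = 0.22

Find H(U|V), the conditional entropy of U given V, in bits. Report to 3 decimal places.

Marginals: p(U) = (0.4800, 0.5200), p(V) = (0.3300, 0.4300, 0.2400).
H(U|V) = Σ p(V) · H(U|V=·).
  V=r: p=0.3300, H(U|V=r) = 0.4395
  V=s: p=0.4300, H(U|V=s) = 0.9523
  V=t: p=0.2400, H(U|V=t) = 0.4138
Weighted sum = 0.654 bits.

0.654 bits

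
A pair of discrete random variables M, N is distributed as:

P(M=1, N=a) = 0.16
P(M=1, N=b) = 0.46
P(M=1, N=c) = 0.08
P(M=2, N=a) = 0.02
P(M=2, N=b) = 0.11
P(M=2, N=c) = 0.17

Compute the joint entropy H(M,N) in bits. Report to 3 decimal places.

2.128 bits

H(M,N) = −Σ p(x,y)·log₂ p(x,y) over all 6 cells.
  cell (1,a): −0.16·log₂0.16 = 0.4230
  cell (1,b): −0.46·log₂0.46 = 0.5153
  cell (1,c): −0.08·log₂0.08 = 0.2915
  cell (2,a): −0.02·log₂0.02 = 0.1129
  cell (2,b): −0.11·log₂0.11 = 0.3503
  cell (2,c): −0.17·log₂0.17 = 0.4346
Sum = 2.128 bits.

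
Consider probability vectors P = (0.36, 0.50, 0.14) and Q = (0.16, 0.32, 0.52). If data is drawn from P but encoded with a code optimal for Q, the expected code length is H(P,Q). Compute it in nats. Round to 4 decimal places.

H(P,Q) = −Σ p·ln q.
  −0.36·ln(0.16) = 0.65973
  −0.50·ln(0.32) = 0.56972
  −0.14·ln(0.52) = 0.09155
H(P,Q) = 1.3210 nats.

1.3210 nats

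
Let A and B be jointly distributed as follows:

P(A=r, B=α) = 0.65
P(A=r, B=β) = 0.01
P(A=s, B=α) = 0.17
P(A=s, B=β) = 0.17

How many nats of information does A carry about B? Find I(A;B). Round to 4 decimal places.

0.1839 nats

Marginals: p(A) = (0.6600, 0.3400), p(B) = (0.8200, 0.1800).
I(A;B) = Σ p(x,y)·ln[p(x,y)/(p(x)p(y))].
  (r,α): 0.65·ln(1.2010) = 0.11907
  (r,β): 0.01·ln(0.0842) = -0.02475
  (s,α): 0.17·ln(0.6098) = -0.08410
  (s,β): 0.17·ln(2.7778) = 0.17368
Sum = 0.1839 nats.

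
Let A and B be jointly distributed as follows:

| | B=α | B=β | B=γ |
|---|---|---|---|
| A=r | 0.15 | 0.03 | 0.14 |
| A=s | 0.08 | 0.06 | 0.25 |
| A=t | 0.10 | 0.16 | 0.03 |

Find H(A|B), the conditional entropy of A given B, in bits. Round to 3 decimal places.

1.348 bits

Marginals: p(A) = (0.3200, 0.3900, 0.2900), p(B) = (0.3300, 0.2500, 0.4200).
H(A|B) = Σ p(B) · H(A|B=·).
  B=α: p=0.3300, H(A|B=α) = 1.5346
  B=β: p=0.2500, H(A|B=β) = 1.2733
  B=γ: p=0.4200, H(A|B=γ) = 1.2458
Weighted sum = 1.348 bits.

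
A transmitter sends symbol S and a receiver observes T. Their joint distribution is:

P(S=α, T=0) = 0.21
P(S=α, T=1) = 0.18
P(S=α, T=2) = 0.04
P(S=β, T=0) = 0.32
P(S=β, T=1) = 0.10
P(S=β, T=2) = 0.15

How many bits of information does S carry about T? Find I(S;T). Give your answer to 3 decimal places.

Marginals: p(S) = (0.4300, 0.5700), p(T) = (0.5300, 0.2800, 0.1900).
I(S;T) = H(S) + H(T) − H(S,T).
H(S) = 0.9858, H(T) = 1.4549, H(S,T) = 2.3727.
I(S;T) = 0.9858 + 1.4549 − 2.3727 = 0.068 bits.

0.068 bits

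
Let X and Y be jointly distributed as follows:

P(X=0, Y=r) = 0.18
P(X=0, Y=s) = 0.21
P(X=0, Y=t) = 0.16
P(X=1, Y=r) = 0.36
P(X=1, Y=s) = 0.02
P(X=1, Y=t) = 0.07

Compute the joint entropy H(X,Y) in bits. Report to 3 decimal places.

2.253 bits

H(X,Y) = −Σ p(x,y)·log₂ p(x,y) over all 6 cells.
  cell (0,r): −0.18·log₂0.18 = 0.4453
  cell (0,s): −0.21·log₂0.21 = 0.4728
  cell (0,t): −0.16·log₂0.16 = 0.4230
  cell (1,r): −0.36·log₂0.36 = 0.5306
  cell (1,s): −0.02·log₂0.02 = 0.1129
  cell (1,t): −0.07·log₂0.07 = 0.2686
Sum = 2.253 bits.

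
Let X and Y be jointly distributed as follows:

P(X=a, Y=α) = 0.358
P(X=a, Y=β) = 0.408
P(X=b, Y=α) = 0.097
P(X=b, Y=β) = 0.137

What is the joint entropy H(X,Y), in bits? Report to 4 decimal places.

1.7776 bits

H(X,Y) = −Σ p(x,y)·log₂ p(x,y) over all 4 cells.
  cell (a,α): −0.358·log₂0.358 = 0.53054
  cell (a,β): −0.408·log₂0.408 = 0.52769
  cell (b,α): −0.097·log₂0.097 = 0.32649
  cell (b,β): −0.137·log₂0.137 = 0.39288
Sum = 1.7776 bits.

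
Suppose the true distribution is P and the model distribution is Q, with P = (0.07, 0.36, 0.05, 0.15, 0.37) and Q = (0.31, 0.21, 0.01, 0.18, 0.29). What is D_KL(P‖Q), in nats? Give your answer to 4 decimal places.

D(P‖Q) = Σ p·ln(p/q).
  0.07·ln(0.07/0.31) = -0.10417
  0.36·ln(0.36/0.21) = 0.19404
  0.05·ln(0.05/0.01) = 0.08047
  0.15·ln(0.15/0.18) = -0.02735
  0.37·ln(0.37/0.29) = 0.09014
D(P‖Q) = 0.2331 nats.

0.2331 nats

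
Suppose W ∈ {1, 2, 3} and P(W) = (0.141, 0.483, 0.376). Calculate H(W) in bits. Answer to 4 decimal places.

1.4362 bits

H(W) = −Σ p·log₂ p.
  −(0.141)·log₂(0.141) = 0.39850
  −(0.483)·log₂(0.483) = 0.50710
  −(0.376)·log₂(0.376) = 0.53061
Sum: 0.39850 + 0.50710 + 0.53061 = 1.4362 bits.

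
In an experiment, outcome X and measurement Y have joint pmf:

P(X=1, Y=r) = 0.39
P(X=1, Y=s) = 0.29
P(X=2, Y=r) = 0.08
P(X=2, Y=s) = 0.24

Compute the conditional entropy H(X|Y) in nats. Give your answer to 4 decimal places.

Marginals: p(X) = (0.6800, 0.3200), p(Y) = (0.4700, 0.5300).
H(X|Y) = Σ p(Y) · H(X|Y=·).
  Y=r: p=0.4700, H(X|Y=r) = 0.4562
  Y=s: p=0.5300, H(X|Y=s) = 0.6887
Weighted sum = 0.5794 nats.

0.5794 nats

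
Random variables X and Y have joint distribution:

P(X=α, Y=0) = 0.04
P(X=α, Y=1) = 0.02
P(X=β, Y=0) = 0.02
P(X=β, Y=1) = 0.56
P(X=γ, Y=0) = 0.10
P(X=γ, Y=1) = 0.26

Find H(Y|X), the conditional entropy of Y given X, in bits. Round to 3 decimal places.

0.487 bits

Chain rule: H(Y|X) = H(X,Y) − H(X).
Marginals: p(X) = (0.0600, 0.5800, 0.3600), p(Y) = (0.1600, 0.8400).
H(X,Y) = 1.7174 bits; H(X) = 1.2300 bits.
H(Y|X) = 1.7174 − 1.2300 = 0.487 bits.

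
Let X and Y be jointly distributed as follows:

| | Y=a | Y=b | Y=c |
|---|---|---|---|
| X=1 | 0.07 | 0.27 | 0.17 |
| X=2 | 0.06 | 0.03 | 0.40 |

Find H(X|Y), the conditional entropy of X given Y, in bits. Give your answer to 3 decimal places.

0.771 bits

Chain rule: H(X|Y) = H(X,Y) − H(Y).
Marginals: p(X) = (0.5100, 0.4900), p(Y) = (0.1300, 0.3000, 0.5700).
H(X,Y) = 2.1372 bits; H(Y) = 1.3660 bits.
H(X|Y) = 2.1372 − 1.3660 = 0.771 bits.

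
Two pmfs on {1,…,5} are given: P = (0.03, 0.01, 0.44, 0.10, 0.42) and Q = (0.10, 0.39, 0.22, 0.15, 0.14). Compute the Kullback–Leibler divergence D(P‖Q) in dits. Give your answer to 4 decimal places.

D(P‖Q) = Σ p·log₁₀(p/q).
  0.03·log₁₀(0.03/0.10) = -0.01569
  0.01·log₁₀(0.01/0.39) = -0.01591
  0.44·log₁₀(0.44/0.22) = 0.13245
  0.10·log₁₀(0.10/0.15) = -0.01761
  0.42·log₁₀(0.42/0.14) = 0.20039
D(P‖Q) = 0.2836 dits.

0.2836 dits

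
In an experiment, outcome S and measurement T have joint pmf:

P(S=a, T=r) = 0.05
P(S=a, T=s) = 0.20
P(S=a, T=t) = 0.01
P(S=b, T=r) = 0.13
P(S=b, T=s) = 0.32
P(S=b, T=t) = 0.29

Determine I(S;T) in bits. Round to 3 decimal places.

Marginals: p(S) = (0.2600, 0.7400), p(T) = (0.1800, 0.5200, 0.3000).
I(S;T) = H(S) + H(T) − H(S,T).
H(S) = 0.8267, H(T) = 1.4570, H(S,T) = 2.1735.
I(S;T) = 0.8267 + 1.4570 − 2.1735 = 0.110 bits.

0.110 bits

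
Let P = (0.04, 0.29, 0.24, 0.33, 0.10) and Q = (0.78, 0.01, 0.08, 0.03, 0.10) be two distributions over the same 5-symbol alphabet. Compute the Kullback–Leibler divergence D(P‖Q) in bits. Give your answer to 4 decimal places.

D(P‖Q) = Σ p·log₂(p/q).
  0.04·log₂(0.04/0.78) = -0.17142
  0.29·log₂(0.29/0.01) = 1.40881
  0.24·log₂(0.24/0.08) = 0.38039
  0.33·log₂(0.33/0.03) = 1.14161
  0.10·log₂(0.10/0.10) = 0.00000
D(P‖Q) = 2.7594 bits.

2.7594 bits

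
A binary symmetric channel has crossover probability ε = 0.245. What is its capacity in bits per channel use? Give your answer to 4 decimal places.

0.1967 bits

Binary symmetric channel: C = 1 − h₂(ε) where h₂ is the binary entropy function.
h₂(0.245) = −0.245·log₂0.245 − 0.755·log₂0.755 = 0.8033.
C = 1 − 0.8033 = 0.1967 bits per channel use.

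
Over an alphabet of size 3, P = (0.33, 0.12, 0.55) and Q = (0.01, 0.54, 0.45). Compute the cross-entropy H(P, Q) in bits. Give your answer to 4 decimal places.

2.9328 bits

H(P,Q) = −Σ p·log₂ q.
  −0.33·log₂(0.01) = 2.19247
  −0.12·log₂(0.54) = 0.10668
  −0.55·log₂(0.45) = 0.63360
H(P,Q) = 2.9328 bits.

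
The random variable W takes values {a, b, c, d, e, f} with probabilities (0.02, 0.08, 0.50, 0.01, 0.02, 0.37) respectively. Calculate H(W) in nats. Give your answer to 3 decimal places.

1.119 nats

H(W) = −Σ p·ln p.
  −(0.02)·ln(0.02) = 0.0782
  −(0.08)·ln(0.08) = 0.2021
  −(0.50)·ln(0.50) = 0.3466
  −(0.01)·ln(0.01) = 0.0461
  −(0.02)·ln(0.02) = 0.0782
  −(0.37)·ln(0.37) = 0.3679
Sum: 0.0782 + 0.2021 + 0.3466 + 0.0461 + 0.0782 + 0.3679 = 1.119 nats.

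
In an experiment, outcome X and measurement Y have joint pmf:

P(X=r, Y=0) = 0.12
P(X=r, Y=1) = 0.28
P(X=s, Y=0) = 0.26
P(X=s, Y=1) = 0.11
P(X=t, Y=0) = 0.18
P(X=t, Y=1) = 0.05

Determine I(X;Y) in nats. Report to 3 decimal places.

Marginals: p(X) = (0.4000, 0.3700, 0.2300), p(Y) = (0.5600, 0.4400).
I(X;Y) = Σ p(x,y)·ln[p(x,y)/(p(x)p(y))].
  (r,0): 0.12·ln(0.5357) = -0.0749
  (r,1): 0.28·ln(1.5909) = 0.1300
  (s,0): 0.26·ln(1.2548) = 0.0590
  (s,1): 0.11·ln(0.6757) = -0.0431
  (t,0): 0.18·ln(1.3975) = 0.0602
  (t,1): 0.05·ln(0.4941) = -0.0353
Sum = 0.096 nats.

0.096 nats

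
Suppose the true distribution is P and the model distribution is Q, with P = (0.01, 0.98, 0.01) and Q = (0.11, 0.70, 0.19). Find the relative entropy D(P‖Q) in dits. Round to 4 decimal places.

0.1200 dits

D(P‖Q) = Σ p·log₁₀(p/q).
  0.01·log₁₀(0.01/0.11) = -0.01041
  0.98·log₁₀(0.98/0.70) = 0.14321
  0.01·log₁₀(0.01/0.19) = -0.01279
D(P‖Q) = 0.1200 dits.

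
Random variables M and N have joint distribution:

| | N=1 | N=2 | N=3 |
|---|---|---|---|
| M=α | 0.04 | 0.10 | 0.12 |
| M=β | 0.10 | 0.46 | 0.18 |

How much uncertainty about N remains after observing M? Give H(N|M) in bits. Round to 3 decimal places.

1.351 bits

Chain rule: H(N|M) = H(M,N) − H(M).
Marginals: p(M) = (0.2600, 0.7400), p(N) = (0.1400, 0.5600, 0.3000).
H(M,N) = 2.1779 bits; H(M) = 0.8267 bits.
H(N|M) = 2.1779 − 0.8267 = 1.351 bits.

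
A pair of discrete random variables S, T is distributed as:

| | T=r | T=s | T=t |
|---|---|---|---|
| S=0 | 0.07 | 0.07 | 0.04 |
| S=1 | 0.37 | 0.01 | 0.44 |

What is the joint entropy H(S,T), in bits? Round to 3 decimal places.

H(S,T) = −Σ p(x,y)·log₂ p(x,y) over all 6 cells.
  cell (0,r): −0.07·log₂0.07 = 0.2686
  cell (0,s): −0.07·log₂0.07 = 0.2686
  cell (0,t): −0.04·log₂0.04 = 0.1858
  cell (1,r): −0.37·log₂0.37 = 0.5307
  cell (1,s): −0.01·log₂0.01 = 0.0664
  cell (1,t): −0.44·log₂0.44 = 0.5211
Sum = 1.841 bits.

1.841 bits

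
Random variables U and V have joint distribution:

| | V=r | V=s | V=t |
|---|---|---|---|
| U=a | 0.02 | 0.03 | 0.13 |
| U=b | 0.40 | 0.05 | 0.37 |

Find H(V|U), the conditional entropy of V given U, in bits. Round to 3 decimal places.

1.243 bits

Marginals: p(U) = (0.1800, 0.8200), p(V) = (0.4200, 0.0800, 0.5000).
H(V|U) = Σ p(U) · H(V|U=·).
  U=a: p=0.1800, H(V|U=a) = 1.1221
  U=b: p=0.8200, H(V|U=b) = 1.2693
Weighted sum = 1.243 bits.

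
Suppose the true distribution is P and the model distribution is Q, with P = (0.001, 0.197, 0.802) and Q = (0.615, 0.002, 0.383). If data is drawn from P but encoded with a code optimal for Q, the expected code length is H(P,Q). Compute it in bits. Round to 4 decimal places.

H(P,Q) = −Σ p·log₂ q.
  −0.001·log₂(0.615) = 0.00070
  −0.197·log₂(0.002) = 1.76626
  −0.802·log₂(0.383) = 1.11044
H(P,Q) = 2.8774 bits.

2.8774 bits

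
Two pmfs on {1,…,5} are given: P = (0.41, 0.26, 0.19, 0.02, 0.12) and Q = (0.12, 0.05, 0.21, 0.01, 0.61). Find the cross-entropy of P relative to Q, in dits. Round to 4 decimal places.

H(P,Q) = −Σ p·log₁₀ q.
  −0.41·log₁₀(0.12) = 0.37754
  −0.26·log₁₀(0.05) = 0.33827
  −0.19·log₁₀(0.21) = 0.12878
  −0.02·log₁₀(0.01) = 0.04000
  −0.12·log₁₀(0.61) = 0.02576
H(P,Q) = 0.9103 dits.

0.9103 dits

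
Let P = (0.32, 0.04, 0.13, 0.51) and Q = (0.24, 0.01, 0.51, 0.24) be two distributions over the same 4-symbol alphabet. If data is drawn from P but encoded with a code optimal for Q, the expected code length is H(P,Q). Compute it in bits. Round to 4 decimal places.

2.1009 bits

H(P,Q) = −Σ p·log₂ q.
  −0.32·log₂(0.24) = 0.65885
  −0.04·log₂(0.01) = 0.26575
  −0.13·log₂(0.51) = 0.12629
  −0.51·log₂(0.24) = 1.05004
H(P,Q) = 2.1009 bits.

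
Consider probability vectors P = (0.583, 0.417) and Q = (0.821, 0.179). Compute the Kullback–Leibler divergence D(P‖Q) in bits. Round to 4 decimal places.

0.2208 bits

D(P‖Q) = Σ p·log₂(p/q).
  0.583·log₂(0.583/0.821) = -0.28794
  0.417·log₂(0.417/0.179) = 0.50878
D(P‖Q) = 0.2208 bits.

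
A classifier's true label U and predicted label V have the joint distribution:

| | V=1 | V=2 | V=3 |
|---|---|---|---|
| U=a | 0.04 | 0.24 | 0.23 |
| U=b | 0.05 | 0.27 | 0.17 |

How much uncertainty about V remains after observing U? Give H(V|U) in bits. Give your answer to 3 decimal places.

Chain rule: H(V|U) = H(U,V) − H(U).
Marginals: p(U) = (0.5100, 0.4900), p(V) = (0.0900, 0.5100, 0.4000).
H(U,V) = 2.3283 bits; H(U) = 0.9997 bits.
H(V|U) = 2.3283 − 0.9997 = 1.329 bits.

1.329 bits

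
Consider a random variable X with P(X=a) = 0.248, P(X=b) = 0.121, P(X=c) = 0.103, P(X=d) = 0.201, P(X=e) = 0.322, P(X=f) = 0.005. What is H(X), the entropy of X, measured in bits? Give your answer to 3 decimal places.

H(X) = −Σ p·log₂ p.
  −(0.248)·log₂(0.248) = 0.4989
  −(0.121)·log₂(0.121) = 0.3687
  −(0.103)·log₂(0.103) = 0.3378
  −(0.201)·log₂(0.201) = 0.4653
  −(0.322)·log₂(0.322) = 0.5264
  −(0.005)·log₂(0.005) = 0.0382
Sum: 0.4989 + 0.3687 + 0.3378 + 0.4653 + 0.5264 + 0.0382 = 2.235 bits.

2.235 bits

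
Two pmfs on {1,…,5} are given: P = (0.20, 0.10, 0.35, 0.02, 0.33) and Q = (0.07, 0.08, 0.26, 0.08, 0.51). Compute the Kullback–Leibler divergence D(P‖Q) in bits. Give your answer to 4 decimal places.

0.2380 bits

D(P‖Q) = Σ p·log₂(p/q).
  0.20·log₂(0.20/0.07) = 0.30291
  0.10·log₂(0.10/0.08) = 0.03219
  0.35·log₂(0.35/0.26) = 0.15010
  0.02·log₂(0.02/0.08) = -0.04000
  0.33·log₂(0.33/0.51) = -0.20725
D(P‖Q) = 0.2380 bits.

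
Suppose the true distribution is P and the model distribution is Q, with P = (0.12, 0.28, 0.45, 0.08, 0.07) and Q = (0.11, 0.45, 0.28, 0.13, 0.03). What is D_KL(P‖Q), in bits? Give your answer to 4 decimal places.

0.1610 bits

D(P‖Q) = Σ p·log₂(p/q).
  0.12·log₂(0.12/0.11) = 0.01506
  0.28·log₂(0.28/0.45) = -0.19166
  0.45·log₂(0.45/0.28) = 0.30802
  0.08·log₂(0.08/0.13) = -0.05604
  0.07·log₂(0.07/0.03) = 0.08557
D(P‖Q) = 0.1610 bits.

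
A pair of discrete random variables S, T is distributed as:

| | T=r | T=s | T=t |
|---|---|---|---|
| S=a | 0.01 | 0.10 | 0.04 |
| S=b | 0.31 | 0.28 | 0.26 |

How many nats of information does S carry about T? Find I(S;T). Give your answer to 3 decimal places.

0.041 nats

Marginals: p(S) = (0.1500, 0.8500), p(T) = (0.3200, 0.3800, 0.3000).
I(S;T) = H(S) + H(T) − H(S,T).
H(S) = 0.4227, H(T) = 1.0935, H(S,T) = 1.4748.
I(S;T) = 0.4227 + 1.0935 − 1.4748 = 0.041 nats.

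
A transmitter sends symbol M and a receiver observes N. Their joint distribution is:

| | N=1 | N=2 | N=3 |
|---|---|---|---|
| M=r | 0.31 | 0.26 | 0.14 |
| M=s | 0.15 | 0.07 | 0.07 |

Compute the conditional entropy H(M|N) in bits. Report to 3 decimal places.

Chain rule: H(M|N) = H(M,N) − H(N).
Marginals: p(M) = (0.7100, 0.2900), p(N) = (0.4600, 0.3300, 0.2100).
H(M,N) = 2.3738 bits; H(N) = 1.5160 bits.
H(M|N) = 2.3738 − 1.5160 = 0.858 bits.

0.858 bits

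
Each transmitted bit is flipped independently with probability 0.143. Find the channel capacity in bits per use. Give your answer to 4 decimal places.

0.4080 bits

Binary symmetric channel: C = 1 − h₂(ε) where h₂ is the binary entropy function.
h₂(0.143) = −0.143·log₂0.143 − 0.857·log₂0.857 = 0.5920.
C = 1 − 0.5920 = 0.4080 bits per channel use.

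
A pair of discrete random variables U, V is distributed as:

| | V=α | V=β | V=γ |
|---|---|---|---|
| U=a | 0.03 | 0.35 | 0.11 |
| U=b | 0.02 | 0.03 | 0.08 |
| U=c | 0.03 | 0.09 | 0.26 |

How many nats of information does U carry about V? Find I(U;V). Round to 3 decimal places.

Marginals: p(U) = (0.4900, 0.1300, 0.3800), p(V) = (0.0800, 0.4700, 0.4500).
I(U;V) = H(U) + H(V) − H(U,V).
H(U) = 0.9825, H(V) = 0.9162, H(U,V) = 1.7731.
I(U;V) = 0.9825 + 0.9162 − 1.7731 = 0.126 nats.

0.126 nats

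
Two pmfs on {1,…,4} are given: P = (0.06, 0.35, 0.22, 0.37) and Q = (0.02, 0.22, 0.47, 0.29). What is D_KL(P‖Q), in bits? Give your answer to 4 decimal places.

D(P‖Q) = Σ p·log₂(p/q).
  0.06·log₂(0.06/0.02) = 0.09510
  0.35·log₂(0.35/0.22) = 0.23445
  0.22·log₂(0.22/0.47) = -0.24093
  0.37·log₂(0.37/0.29) = 0.13004
D(P‖Q) = 0.2187 bits.

0.2187 bits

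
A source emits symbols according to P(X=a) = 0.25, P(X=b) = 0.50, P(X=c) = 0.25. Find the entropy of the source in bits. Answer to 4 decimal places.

1.5000 bits

H(X) = −Σ p·log₂ p.
  −(0.25)·log₂(0.25) = 0.50000
  −(0.50)·log₂(0.50) = 0.50000
  −(0.25)·log₂(0.25) = 0.50000
Sum: 0.50000 + 0.50000 + 0.50000 = 1.5000 bits.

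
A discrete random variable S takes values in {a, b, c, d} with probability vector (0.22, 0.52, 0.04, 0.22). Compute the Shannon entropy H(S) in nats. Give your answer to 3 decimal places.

H(S) = −Σ p·ln p.
  −(0.22)·ln(0.22) = 0.3331
  −(0.52)·ln(0.52) = 0.3400
  −(0.04)·ln(0.04) = 0.1288
  −(0.22)·ln(0.22) = 0.3331
Sum: 0.3331 + 0.3400 + 0.1288 + 0.3331 = 1.135 nats.

1.135 nats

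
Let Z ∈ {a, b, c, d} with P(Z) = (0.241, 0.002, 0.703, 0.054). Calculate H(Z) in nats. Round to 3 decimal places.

H(Z) = −Σ p·ln p.
  −(0.241)·ln(0.241) = 0.3429
  −(0.002)·ln(0.002) = 0.0124
  −(0.703)·ln(0.703) = 0.2477
  −(0.054)·ln(0.054) = 0.1576
Sum: 0.3429 + 0.0124 + 0.2477 + 0.1576 = 0.761 nats.

0.761 nats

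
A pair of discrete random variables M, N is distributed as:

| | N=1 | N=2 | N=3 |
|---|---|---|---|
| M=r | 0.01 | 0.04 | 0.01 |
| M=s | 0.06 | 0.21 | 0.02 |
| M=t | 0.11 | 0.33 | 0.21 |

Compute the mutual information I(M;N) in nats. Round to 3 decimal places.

Marginals: p(M) = (0.0600, 0.2900, 0.6500), p(N) = (0.1800, 0.5800, 0.2400).
I(M;N) = Σ p(x,y)·ln[p(x,y)/(p(x)p(y))].
  (r,1): 0.01·ln(0.9259) = -0.0008
  (r,2): 0.04·ln(1.1494) = 0.0056
  (r,3): 0.01·ln(0.6944) = -0.0036
  (s,1): 0.06·ln(1.1494) = 0.0084
  (s,2): 0.21·ln(1.2485) = 0.0466
  (s,3): 0.02·ln(0.2874) = -0.0249
  (t,1): 0.11·ln(0.9402) = -0.0068
  (t,2): 0.33·ln(0.8753) = -0.0439
  (t,3): 0.21·ln(1.3462) = 0.0624
Sum = 0.043 nats.

0.043 nats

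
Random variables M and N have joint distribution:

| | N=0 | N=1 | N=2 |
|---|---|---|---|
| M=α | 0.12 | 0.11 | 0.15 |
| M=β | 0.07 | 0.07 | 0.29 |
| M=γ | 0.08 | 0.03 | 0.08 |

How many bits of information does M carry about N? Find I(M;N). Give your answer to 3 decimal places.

Marginals: p(M) = (0.3800, 0.4300, 0.1900), p(N) = (0.2700, 0.2100, 0.5200).
I(M;N) = H(M) + H(N) − H(M,N).
H(M) = 1.5092, H(N) = 1.4734, H(M,N) = 2.9177.
I(M;N) = 1.5092 + 1.4734 − 2.9177 = 0.065 bits.

0.065 bits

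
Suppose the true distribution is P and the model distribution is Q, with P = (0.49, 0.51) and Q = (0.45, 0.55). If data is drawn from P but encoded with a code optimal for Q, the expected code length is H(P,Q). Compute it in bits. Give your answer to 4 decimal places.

H(P,Q) = −Σ p·log₂ q.
  −0.49·log₂(0.45) = 0.56448
  −0.51·log₂(0.55) = 0.43987
H(P,Q) = 1.0044 bits.

1.0044 bits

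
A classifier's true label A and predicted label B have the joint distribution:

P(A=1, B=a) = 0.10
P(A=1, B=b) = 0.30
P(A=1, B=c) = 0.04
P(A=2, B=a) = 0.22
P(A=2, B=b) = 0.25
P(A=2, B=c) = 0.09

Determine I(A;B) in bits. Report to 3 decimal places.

0.040 bits

Marginals: p(A) = (0.4400, 0.5600), p(B) = (0.3200, 0.5500, 0.1300).
I(A;B) = Σ p(x,y)·log₂[p(x,y)/(p(x)p(y))].
  (1,a): 0.10·log₂(0.7102) = -0.0494
  (1,b): 0.30·log₂(1.2397) = 0.0930
  (1,c): 0.04·log₂(0.6993) = -0.0206
  (2,a): 0.22·log₂(1.2277) = 0.0651
  (2,b): 0.25·log₂(0.8117) = -0.0753
  (2,c): 0.09·log₂(1.2363) = 0.0275
Sum = 0.040 bits.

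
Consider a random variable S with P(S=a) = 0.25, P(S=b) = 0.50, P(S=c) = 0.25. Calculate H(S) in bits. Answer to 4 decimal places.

1.5000 bits

H(S) = −Σ p·log₂ p.
  −(0.25)·log₂(0.25) = 0.50000
  −(0.50)·log₂(0.50) = 0.50000
  −(0.25)·log₂(0.25) = 0.50000
Sum: 0.50000 + 0.50000 + 0.50000 = 1.5000 bits.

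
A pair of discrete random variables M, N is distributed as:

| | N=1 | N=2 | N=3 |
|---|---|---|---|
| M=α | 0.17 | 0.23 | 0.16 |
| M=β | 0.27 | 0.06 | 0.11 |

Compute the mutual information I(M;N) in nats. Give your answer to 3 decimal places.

0.062 nats

Marginals: p(M) = (0.5600, 0.4400), p(N) = (0.4400, 0.2900, 0.2700).
I(M;N) = H(M) + H(N) − H(M,N).
H(M) = 0.6859, H(N) = 1.0737, H(M,N) = 1.6976.
I(M;N) = 0.6859 + 1.0737 − 1.6976 = 0.062 nats.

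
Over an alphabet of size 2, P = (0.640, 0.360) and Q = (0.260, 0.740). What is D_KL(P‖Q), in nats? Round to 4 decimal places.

0.3171 nats

D(P‖Q) = Σ p·ln(p/q).
  0.640·ln(0.640/0.260) = 0.57650
  0.360·ln(0.360/0.740) = -0.25940
D(P‖Q) = 0.3171 nats.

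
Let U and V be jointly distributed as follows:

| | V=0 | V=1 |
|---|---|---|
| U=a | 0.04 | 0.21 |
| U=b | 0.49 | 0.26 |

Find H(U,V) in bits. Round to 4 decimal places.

H(U,V) = −Σ p(x,y)·log₂ p(x,y) over all 4 cells.
  cell (a,0): −0.04·log₂0.04 = 0.18575
  cell (a,1): −0.21·log₂0.21 = 0.47282
  cell (b,0): −0.49·log₂0.49 = 0.50428
  cell (b,1): −0.26·log₂0.26 = 0.50529
Sum = 1.6681 bits.

1.6681 bits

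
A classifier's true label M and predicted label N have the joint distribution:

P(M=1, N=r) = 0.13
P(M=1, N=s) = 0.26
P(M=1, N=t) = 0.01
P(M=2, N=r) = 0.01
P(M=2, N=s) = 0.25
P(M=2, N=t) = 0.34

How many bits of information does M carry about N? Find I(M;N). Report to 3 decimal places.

Marginals: p(M) = (0.4000, 0.6000), p(N) = (0.1400, 0.5100, 0.3500).
I(M;N) = Σ p(x,y)·log₂[p(x,y)/(p(x)p(y))].
  (1,r): 0.13·log₂(2.3214) = 0.1580
  (1,s): 0.26·log₂(1.2745) = 0.0910
  (1,t): 0.01·log₂(0.0714) = -0.0381
  (2,r): 0.01·log₂(0.1190) = -0.0307
  (2,s): 0.25·log₂(0.8170) = -0.0729
  (2,t): 0.34·log₂(1.6190) = 0.2363
Sum = 0.344 bits.

0.344 bits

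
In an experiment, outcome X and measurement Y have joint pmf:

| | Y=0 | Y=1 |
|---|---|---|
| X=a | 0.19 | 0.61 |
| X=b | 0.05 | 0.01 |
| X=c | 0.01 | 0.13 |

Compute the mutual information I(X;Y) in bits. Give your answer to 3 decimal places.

0.088 bits

Marginals: p(X) = (0.8000, 0.0600, 0.1400), p(Y) = (0.2500, 0.7500).
I(X;Y) = H(X) + H(Y) − H(X,Y).
H(X) = 0.8982, H(Y) = 0.8113, H(X,Y) = 1.6218.
I(X;Y) = 0.8982 + 0.8113 − 1.6218 = 0.088 bits.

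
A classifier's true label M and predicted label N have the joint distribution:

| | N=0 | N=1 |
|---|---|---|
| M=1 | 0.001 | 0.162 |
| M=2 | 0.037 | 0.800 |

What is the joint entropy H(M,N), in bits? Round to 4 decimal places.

0.8689 bits

H(M,N) = −Σ p(x,y)·log₂ p(x,y) over all 4 cells.
  cell (1,0): −0.001·log₂0.001 = 0.00997
  cell (1,1): −0.162·log₂0.162 = 0.42540
  cell (2,0): −0.037·log₂0.037 = 0.17598
  cell (2,1): −0.800·log₂0.800 = 0.25754
Sum = 0.8689 bits.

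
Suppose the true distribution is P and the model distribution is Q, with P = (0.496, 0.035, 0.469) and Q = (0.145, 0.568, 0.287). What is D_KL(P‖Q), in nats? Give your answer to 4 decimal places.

0.7428 nats

D(P‖Q) = Σ p·ln(p/q).
  0.496·ln(0.496/0.145) = 0.61000
  0.035·ln(0.035/0.568) = -0.09754
  0.469·ln(0.469/0.287) = 0.23034
D(P‖Q) = 0.7428 nats.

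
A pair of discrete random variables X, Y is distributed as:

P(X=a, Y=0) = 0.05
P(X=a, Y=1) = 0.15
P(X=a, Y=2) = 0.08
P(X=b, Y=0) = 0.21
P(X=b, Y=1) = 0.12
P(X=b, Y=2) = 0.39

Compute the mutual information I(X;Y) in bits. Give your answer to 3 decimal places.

0.095 bits

Marginals: p(X) = (0.2800, 0.7200), p(Y) = (0.2600, 0.2700, 0.4700).
I(X;Y) = H(X) + H(Y) − H(X,Y).
H(X) = 0.8555, H(Y) = 1.5273, H(X,Y) = 2.2878.
I(X;Y) = 0.8555 + 1.5273 − 2.2878 = 0.095 bits.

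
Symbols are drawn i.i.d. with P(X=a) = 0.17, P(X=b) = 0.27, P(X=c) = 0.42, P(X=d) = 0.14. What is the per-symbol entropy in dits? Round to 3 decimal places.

H(X) = −Σ p·log₁₀ p.
  −(0.17)·log₁₀(0.17) = 0.1308
  −(0.27)·log₁₀(0.27) = 0.1535
  −(0.42)·log₁₀(0.42) = 0.1582
  −(0.14)·log₁₀(0.14) = 0.1195
Sum: 0.1308 + 0.1535 + 0.1582 + 0.1195 = 0.562 dits.

0.562 dits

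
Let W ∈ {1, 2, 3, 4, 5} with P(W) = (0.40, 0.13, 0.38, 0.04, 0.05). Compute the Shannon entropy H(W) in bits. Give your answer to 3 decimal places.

1.844 bits

H(W) = −Σ p·log₂ p.
  −(0.40)·log₂(0.40) = 0.5288
  −(0.13)·log₂(0.13) = 0.3826
  −(0.38)·log₂(0.38) = 0.5305
  −(0.04)·log₂(0.04) = 0.1858
  −(0.05)·log₂(0.05) = 0.2161
Sum: 0.5288 + 0.3826 + 0.5305 + 0.1858 + 0.2161 = 1.844 bits.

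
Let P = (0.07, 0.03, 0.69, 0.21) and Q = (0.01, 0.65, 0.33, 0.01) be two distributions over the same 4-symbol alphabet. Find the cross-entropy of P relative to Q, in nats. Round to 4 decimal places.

H(P,Q) = −Σ p·ln q.
  −0.07·ln(0.01) = 0.32236
  −0.03·ln(0.65) = 0.01292
  −0.69·ln(0.33) = 0.76498
  −0.21·ln(0.01) = 0.96709
H(P,Q) = 2.0673 nats.

2.0673 nats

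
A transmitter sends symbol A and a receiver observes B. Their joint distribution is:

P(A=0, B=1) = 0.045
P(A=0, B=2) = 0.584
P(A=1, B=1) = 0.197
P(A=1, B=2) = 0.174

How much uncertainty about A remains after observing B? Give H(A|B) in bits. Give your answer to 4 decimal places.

Chain rule: H(A|B) = H(A,B) − H(B).
Marginals: p(A) = (0.6290, 0.3710), p(B) = (0.2420, 0.7580).
H(A,B) = 1.5552 bits; H(B) = 0.7984 bits.
H(A|B) = 1.5552 − 0.7984 = 0.7568 bits.

0.7568 bits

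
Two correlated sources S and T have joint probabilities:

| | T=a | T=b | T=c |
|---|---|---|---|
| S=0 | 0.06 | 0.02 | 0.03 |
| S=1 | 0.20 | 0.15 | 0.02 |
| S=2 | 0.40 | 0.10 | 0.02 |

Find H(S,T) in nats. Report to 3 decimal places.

H(S,T) = −Σ p(x,y)·ln p(x,y) over all 9 cells.
  cell (0,a): −0.06·ln0.06 = 0.1688
  cell (0,b): −0.02·ln0.02 = 0.0782
  cell (0,c): −0.03·ln0.03 = 0.1052
  cell (1,a): −0.20·ln0.20 = 0.3219
  cell (1,b): −0.15·ln0.15 = 0.2846
  cell (1,c): −0.02·ln0.02 = 0.0782
  cell (2,a): −0.40·ln0.40 = 0.3665
  cell (2,b): −0.10·ln0.10 = 0.2303
  cell (2,c): −0.02·ln0.02 = 0.0782
Sum = 1.712 nats.

1.712 nats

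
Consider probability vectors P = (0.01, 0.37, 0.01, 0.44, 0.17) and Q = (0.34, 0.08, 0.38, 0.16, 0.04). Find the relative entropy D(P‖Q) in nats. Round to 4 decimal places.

D(P‖Q) = Σ p·ln(p/q).
  0.01·ln(0.01/0.34) = -0.03526
  0.37·ln(0.37/0.08) = 0.56665
  0.01·ln(0.01/0.38) = -0.03638
  0.44·ln(0.44/0.16) = 0.44510
  0.17·ln(0.17/0.04) = 0.24598
D(P‖Q) = 1.1861 nats.

1.1861 nats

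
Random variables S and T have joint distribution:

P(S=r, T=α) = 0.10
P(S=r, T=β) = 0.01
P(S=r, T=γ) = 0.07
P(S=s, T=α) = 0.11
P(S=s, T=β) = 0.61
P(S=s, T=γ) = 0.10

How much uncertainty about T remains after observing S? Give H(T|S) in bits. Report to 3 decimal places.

1.105 bits

Marginals: p(S) = (0.1800, 0.8200), p(T) = (0.2100, 0.6200, 0.1700).
H(T|S) = Σ p(S) · H(T|S=·).
  S=r: p=0.1800, H(T|S=r) = 1.2327
  S=s: p=0.8200, H(T|S=s) = 1.0765
Weighted sum = 1.105 bits.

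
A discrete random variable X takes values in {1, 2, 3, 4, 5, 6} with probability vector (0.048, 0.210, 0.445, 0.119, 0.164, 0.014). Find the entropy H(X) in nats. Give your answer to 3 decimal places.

H(X) = −Σ p·ln p.
  −(0.048)·ln(0.048) = 0.1458
  −(0.210)·ln(0.210) = 0.3277
  −(0.445)·ln(0.445) = 0.3603
  −(0.119)·ln(0.119) = 0.2533
  −(0.164)·ln(0.164) = 0.2965
  −(0.014)·ln(0.014) = 0.0598
Sum: 0.1458 + 0.3277 + 0.3603 + 0.2533 + 0.2965 + 0.0598 = 1.443 nats.

1.443 nats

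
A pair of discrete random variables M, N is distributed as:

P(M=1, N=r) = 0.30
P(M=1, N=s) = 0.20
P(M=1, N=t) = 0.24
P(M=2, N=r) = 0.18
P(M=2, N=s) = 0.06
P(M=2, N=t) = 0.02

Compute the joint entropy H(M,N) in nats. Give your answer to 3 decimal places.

H(M,N) = −Σ p(x,y)·ln p(x,y) over all 6 cells.
  cell (1,r): −0.30·ln0.30 = 0.3612
  cell (1,s): −0.20·ln0.20 = 0.3219
  cell (1,t): −0.24·ln0.24 = 0.3425
  cell (2,r): −0.18·ln0.18 = 0.3087
  cell (2,s): −0.06·ln0.06 = 0.1688
  cell (2,t): −0.02·ln0.02 = 0.0782
Sum = 1.581 nats.

1.581 nats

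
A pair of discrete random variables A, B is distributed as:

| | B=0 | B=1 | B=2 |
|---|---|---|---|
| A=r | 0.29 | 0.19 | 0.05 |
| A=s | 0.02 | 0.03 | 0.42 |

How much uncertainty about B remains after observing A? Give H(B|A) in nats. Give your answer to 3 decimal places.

Chain rule: H(B|A) = H(A,B) − H(A).
Marginals: p(A) = (0.5300, 0.4700), p(B) = (0.3100, 0.2200, 0.4700).
H(A,B) = 1.3721 nats; H(A) = 0.6913 nats.
H(B|A) = 1.3721 − 0.6913 = 0.681 nats.

0.681 nats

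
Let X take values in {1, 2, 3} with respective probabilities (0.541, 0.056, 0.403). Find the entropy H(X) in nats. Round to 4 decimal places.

0.8600 nats

H(X) = −Σ p·ln p.
  −(0.541)·ln(0.541) = 0.33236
  −(0.056)·ln(0.056) = 0.16141
  −(0.403)·ln(0.403) = 0.36625
Sum: 0.33236 + 0.16141 + 0.36625 = 0.8600 nats.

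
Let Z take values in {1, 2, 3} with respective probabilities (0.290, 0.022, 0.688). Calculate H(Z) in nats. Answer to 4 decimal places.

H(Z) = −Σ p·ln p.
  −(0.290)·ln(0.290) = 0.35898
  −(0.022)·ln(0.022) = 0.08397
  −(0.688)·ln(0.688) = 0.25729
Sum: 0.35898 + 0.08397 + 0.25729 = 0.7002 nats.

0.7002 nats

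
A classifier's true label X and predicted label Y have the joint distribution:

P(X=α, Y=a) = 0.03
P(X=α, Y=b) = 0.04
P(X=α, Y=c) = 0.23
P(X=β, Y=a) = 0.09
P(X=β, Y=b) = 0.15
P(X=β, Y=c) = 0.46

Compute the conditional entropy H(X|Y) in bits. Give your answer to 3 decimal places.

0.872 bits

Marginals: p(X) = (0.3000, 0.7000), p(Y) = (0.1200, 0.1900, 0.6900).
H(X|Y) = Σ p(Y) · H(X|Y=·).
  Y=a: p=0.1200, H(X|Y=a) = 0.8113
  Y=b: p=0.1900, H(X|Y=b) = 0.7425
  Y=c: p=0.6900, H(X|Y=c) = 0.9183
Weighted sum = 0.872 bits.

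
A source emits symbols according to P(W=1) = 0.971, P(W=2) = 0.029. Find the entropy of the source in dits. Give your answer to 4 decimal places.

0.0570 dits

H(W) = −Σ p·log₁₀ p.
  −(0.971)·log₁₀(0.971) = 0.01241
  −(0.029)·log₁₀(0.029) = 0.04459
Sum: 0.01241 + 0.04459 = 0.0570 dits.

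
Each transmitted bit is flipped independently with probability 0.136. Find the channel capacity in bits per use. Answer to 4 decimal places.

0.4263 bits

Binary symmetric channel: C = 1 − h₂(ε) where h₂ is the binary entropy function.
h₂(0.136) = −0.136·log₂0.136 − 0.864·log₂0.864 = 0.5737.
C = 1 − 0.5737 = 0.4263 bits per channel use.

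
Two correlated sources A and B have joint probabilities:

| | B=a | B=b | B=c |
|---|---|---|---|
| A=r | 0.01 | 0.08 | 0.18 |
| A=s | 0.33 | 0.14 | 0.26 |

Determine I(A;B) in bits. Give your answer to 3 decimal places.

0.139 bits

Marginals: p(A) = (0.2700, 0.7300), p(B) = (0.3400, 0.2200, 0.4400).
I(A;B) = H(A) + H(B) − H(A,B).
H(A) = 0.8415, H(B) = 1.5309, H(A,B) = 2.2335.
I(A;B) = 0.8415 + 1.5309 − 2.2335 = 0.139 bits.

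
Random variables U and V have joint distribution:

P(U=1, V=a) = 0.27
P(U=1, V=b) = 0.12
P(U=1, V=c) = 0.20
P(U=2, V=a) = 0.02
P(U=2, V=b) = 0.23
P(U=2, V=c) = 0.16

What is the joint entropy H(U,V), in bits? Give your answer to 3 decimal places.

H(U,V) = −Σ p(x,y)·log₂ p(x,y) over all 6 cells.
  cell (1,a): −0.27·log₂0.27 = 0.5100
  cell (1,b): −0.12·log₂0.12 = 0.3671
  cell (1,c): −0.20·log₂0.20 = 0.4644
  cell (2,a): −0.02·log₂0.02 = 0.1129
  cell (2,b): −0.23·log₂0.23 = 0.4877
  cell (2,c): −0.16·log₂0.16 = 0.4230
Sum = 2.365 bits.

2.365 bits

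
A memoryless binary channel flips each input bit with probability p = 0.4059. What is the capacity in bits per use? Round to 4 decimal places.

0.0257 bits

Binary symmetric channel: C = 1 − h₂(ε) where h₂ is the binary entropy function.
h₂(0.4059) = −0.4059·log₂0.4059 − 0.5941·log₂0.5941 = 0.9743.
C = 1 − 0.9743 = 0.0257 bits per channel use.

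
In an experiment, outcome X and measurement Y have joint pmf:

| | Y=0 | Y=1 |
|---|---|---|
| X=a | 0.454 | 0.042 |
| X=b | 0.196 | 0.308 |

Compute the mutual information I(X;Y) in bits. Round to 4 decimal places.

0.2406 bits

Marginals: p(X) = (0.4960, 0.5040), p(Y) = (0.6500, 0.3500).
I(X;Y) = Σ p(x,y)·log₂[p(x,y)/(p(x)p(y))].
  (a,0): 0.454·log₂(1.4082) = 0.22420
  (a,1): 0.042·log₂(0.2419) = -0.08599
  (b,0): 0.196·log₂(0.5983) = -0.14525
  (b,1): 0.308·log₂(1.7460) = 0.24766
Sum = 0.2406 bits.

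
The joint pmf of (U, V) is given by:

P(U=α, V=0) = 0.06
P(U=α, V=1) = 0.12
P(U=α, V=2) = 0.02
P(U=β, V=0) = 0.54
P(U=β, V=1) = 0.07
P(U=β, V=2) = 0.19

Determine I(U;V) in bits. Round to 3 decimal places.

Marginals: p(U) = (0.2000, 0.8000), p(V) = (0.6000, 0.1900, 0.2100).
I(U;V) = H(U) + H(V) − H(U,V).
H(U) = 0.7219, H(V) = 1.3702, H(U,V) = 1.9273.
I(U;V) = 0.7219 + 1.3702 − 1.9273 = 0.165 bits.

0.165 bits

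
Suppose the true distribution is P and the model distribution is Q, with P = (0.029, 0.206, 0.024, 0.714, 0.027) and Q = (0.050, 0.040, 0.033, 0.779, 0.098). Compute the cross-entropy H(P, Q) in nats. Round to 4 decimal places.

1.0729 nats

H(P,Q) = −Σ p·ln q.
  −0.029·ln(0.050) = 0.08688
  −0.206·ln(0.040) = 0.66309
  −0.024·ln(0.033) = 0.08187
  −0.714·ln(0.779) = 0.17832
  −0.027·ln(0.098) = 0.06272
H(P,Q) = 1.0729 nats.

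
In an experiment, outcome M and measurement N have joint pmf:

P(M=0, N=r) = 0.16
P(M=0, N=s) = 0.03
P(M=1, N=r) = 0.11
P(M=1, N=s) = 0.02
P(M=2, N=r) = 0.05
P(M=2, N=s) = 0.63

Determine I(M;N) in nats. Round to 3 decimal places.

Marginals: p(M) = (0.1900, 0.1300, 0.6800), p(N) = (0.3200, 0.6800).
I(M;N) = H(M) + H(N) − H(M,N).
H(M) = 0.8430, H(N) = 0.6269, H(M,N) = 1.1603.
I(M;N) = 0.8430 + 0.6269 − 1.1603 = 0.310 nats.

0.310 nats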